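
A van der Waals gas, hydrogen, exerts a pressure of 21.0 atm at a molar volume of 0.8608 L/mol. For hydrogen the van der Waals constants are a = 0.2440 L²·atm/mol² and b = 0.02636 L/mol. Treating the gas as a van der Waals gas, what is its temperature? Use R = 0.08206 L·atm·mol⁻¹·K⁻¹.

T ≈ 216.9 K

T = (P + a/V_m²)(V_m − b)/R
P + a/V_m² = 21.0 + 0.2440/(0.8608)² = 21.329 atm
V_m − b = 0.8608 − 0.02636 = 0.83444 L/mol
T = (21.329)(0.83444)/0.08206 = 216.9 K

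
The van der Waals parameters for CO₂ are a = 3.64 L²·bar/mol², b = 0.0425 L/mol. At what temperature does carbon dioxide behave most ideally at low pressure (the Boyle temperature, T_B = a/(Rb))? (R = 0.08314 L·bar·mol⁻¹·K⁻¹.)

T_B ≈ 1030 K

For a van der Waals gas the second virial coefficient B₂ = b − a/(RT) vanishes at T_B = a/(Rb).
T_B = 3.64/(0.08314×0.0425) = 3.64/0.0035335 = 1030 K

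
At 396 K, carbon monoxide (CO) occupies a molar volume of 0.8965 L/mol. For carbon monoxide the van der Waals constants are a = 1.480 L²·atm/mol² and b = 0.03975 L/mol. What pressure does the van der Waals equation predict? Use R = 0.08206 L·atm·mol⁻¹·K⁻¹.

P ≈ 36.09 atm

P = RT/(V_m − b) − a/V_m²
RT/(V_m − b) = (0.08206)(396)/(0.8965 − 0.03975) = 32.496/0.85675 = 37.929 atm
a/V_m² = 1.480/(0.8965)² = 1.8415 atm
P = 37.929 − 1.8415 = 36.09 atm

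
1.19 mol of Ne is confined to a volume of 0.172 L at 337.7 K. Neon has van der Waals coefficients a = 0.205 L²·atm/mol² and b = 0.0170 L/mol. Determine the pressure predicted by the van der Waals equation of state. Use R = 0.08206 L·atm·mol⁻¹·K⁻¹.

P = nRT/(V − nb) − a n²/V²
nRT/(V − nb) = (1.19)(0.08206)(337.7)/(0.172 − 1.19×0.0170) = 32.977/0.15177 = 217.28 atm
a n²/V² = (0.205)(1.19)²/(0.172)² = 9.8128 atm
P = 217.28 − 9.8128 = 207.5 atm

P ≈ 207.5 atm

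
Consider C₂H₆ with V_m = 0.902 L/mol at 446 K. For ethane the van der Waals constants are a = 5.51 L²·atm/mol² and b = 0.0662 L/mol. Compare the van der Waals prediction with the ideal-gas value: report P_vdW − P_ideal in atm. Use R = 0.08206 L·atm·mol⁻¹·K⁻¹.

ΔP ≈ -3.559 atm

Ideal: P_ideal = RT/V_m = (0.08206)(446)/0.902 = 40.5751 atm
vdW: P = RT/(V_m − b) − a/V_m² = 36.5988/0.835800 − 5.51/0.813604 = 43.7889 − 6.77234 = 37.0166 atm
ΔP = 37.0166 − 40.5751 = -3.559 atm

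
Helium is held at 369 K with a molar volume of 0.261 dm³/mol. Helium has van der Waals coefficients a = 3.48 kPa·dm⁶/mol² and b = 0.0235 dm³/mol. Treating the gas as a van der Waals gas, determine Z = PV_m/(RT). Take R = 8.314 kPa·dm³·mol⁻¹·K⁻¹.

Z ≈ 1.095

P = RT/(V_m − b) − a/V_m² = (8.314)(369)/(0.261 − 0.0235) − 3.48/(0.261)²
  = 3067.9/0.23750 − 51.086 = 12917 − 51.086 = 12866 kPa
Z = PV_m/(RT) = (12866)(0.261)/((8.314)(369)) = 3358.0/3067.9 = 1.095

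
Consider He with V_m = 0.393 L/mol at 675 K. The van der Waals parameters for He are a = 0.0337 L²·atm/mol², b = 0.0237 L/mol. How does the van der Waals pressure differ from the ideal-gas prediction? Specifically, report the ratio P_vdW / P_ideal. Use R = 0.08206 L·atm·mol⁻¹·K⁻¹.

Ideal: P_ideal = RT/V_m = (0.08206)(675)/0.393 = 140.943 atm
vdW: P = RT/(V_m − b) − a/V_m² = 55.3905/0.369300 − 0.0337/0.154449 = 149.988 − 0.218195 = 149.770 atm
Ratio = 149.770/140.943 = 1.063

P_vdW / P_ideal ≈ 1.063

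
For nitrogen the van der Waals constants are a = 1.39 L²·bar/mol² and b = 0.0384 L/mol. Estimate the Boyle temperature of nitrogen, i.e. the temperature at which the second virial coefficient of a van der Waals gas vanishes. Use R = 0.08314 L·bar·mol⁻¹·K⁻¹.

T_B ≈ 435.4 K

For a van der Waals gas the second virial coefficient B₂ = b − a/(RT) vanishes at T_B = a/(Rb).
T_B = 1.39/(0.08314×0.0384) = 1.39/0.0031926 = 435.4 K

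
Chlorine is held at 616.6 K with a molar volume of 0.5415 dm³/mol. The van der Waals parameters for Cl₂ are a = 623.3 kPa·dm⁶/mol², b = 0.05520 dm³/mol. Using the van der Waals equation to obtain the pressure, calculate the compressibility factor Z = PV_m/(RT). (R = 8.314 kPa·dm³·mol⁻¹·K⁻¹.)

Z ≈ 0.8890

P = RT/(V_m − b) − a/V_m² = (8.314)(616.6)/(0.5415 − 0.05520) − 623.3/(0.5415)²
  = 5126.4/0.48630 − 2125.7 = 10542 − 2125.7 = 8416 kPa
Z = PV_m/(RT) = (8416)(0.5415)/((8.314)(616.6)) = 4557.3/5126.4 = 0.8890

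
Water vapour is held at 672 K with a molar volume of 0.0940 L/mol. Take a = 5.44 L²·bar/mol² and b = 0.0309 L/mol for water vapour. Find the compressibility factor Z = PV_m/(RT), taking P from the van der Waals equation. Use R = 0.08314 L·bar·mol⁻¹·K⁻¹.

Z ≈ 0.4539

P = RT/(V_m − b) − a/V_m² = (0.08314)(672)/(0.0940 − 0.0309) − 5.44/(0.0940)²
  = 55.870/0.063100 − 615.66 = 885.42 − 615.66 = 269.76 bar
Z = PV_m/(RT) = (269.76)(0.0940)/((0.08314)(672)) = 25.357/55.870 = 0.4539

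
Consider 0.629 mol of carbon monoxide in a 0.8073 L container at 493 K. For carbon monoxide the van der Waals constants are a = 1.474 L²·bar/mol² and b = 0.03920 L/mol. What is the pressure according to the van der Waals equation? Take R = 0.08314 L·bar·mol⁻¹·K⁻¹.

P = nRT/(V − nb) − a n²/V²
nRT/(V − nb) = (0.629)(0.08314)(493)/(0.8073 − 0.629×0.03920) = 25.781/0.78264 = 32.941 bar
a n²/V² = (1.474)(0.629)²/(0.8073)² = 0.89481 bar
P = 32.941 − 0.89481 = 32.05 bar

P ≈ 32.05 bar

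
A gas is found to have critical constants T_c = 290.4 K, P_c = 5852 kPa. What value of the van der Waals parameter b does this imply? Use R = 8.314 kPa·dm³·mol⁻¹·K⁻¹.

b ≈ 0.05157 dm³/mol

From T_c = 8a/(27Rb) and P_c = a/(27b²): b = R T_c/(8 P_c).
b = (8.314)(290.4)/(8×5852) = 2414.4/46816 = 0.05157 dm³/mol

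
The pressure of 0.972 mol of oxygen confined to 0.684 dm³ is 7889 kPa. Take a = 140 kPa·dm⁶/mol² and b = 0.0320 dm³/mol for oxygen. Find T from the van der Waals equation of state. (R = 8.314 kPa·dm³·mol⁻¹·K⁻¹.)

T ≈ 660.2 K

T = (P + a n²/V²)(V − nb)/(nR)
P + a n²/V² = 7889 + (140)(0.972)²/(0.684)² = 8171.7 kPa
V − nb = 0.684 − (0.972)(0.0320) = 0.65290 dm³
T = (8171.7)(0.65290)/((0.972)(8.314)) = 660.2 K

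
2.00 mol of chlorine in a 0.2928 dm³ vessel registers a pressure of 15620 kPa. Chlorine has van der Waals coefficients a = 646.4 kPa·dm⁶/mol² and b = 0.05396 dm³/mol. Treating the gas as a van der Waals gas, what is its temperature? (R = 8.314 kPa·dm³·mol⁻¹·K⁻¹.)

T = (P + a n²/V²)(V − nb)/(nR)
P + a n²/V² = 15620 + (646.4)(2.00)²/(0.2928)² = 45779 kPa
V − nb = 0.2928 − (2.00)(0.05396) = 0.18488 dm³
T = (45779)(0.18488)/((2.00)(8.314)) = 509.0 K

T ≈ 509.0 K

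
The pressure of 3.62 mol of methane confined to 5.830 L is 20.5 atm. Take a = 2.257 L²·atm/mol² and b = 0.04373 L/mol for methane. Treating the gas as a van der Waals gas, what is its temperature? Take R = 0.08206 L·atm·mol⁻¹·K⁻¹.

T = (P + a n²/V²)(V − nb)/(nR)
P + a n²/V² = 20.5 + (2.257)(3.62)²/(5.830)² = 21.370 atm
V − nb = 5.830 − (3.62)(0.04373) = 5.6717 L
T = (21.370)(5.6717)/((3.62)(0.08206)) = 408.0 K

T ≈ 408.0 K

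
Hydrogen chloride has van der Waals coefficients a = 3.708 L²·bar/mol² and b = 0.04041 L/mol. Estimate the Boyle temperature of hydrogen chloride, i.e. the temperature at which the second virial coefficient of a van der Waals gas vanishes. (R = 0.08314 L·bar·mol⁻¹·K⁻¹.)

T_B ≈ 1104 K

For a van der Waals gas the second virial coefficient B₂ = b − a/(RT) vanishes at T_B = a/(Rb).
T_B = 3.708/(0.08314×0.04041) = 3.708/0.0033597 = 1104 K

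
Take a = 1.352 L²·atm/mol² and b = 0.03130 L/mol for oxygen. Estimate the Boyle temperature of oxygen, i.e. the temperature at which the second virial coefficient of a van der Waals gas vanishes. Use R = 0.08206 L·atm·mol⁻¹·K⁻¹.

T_B ≈ 526.4 K

For a van der Waals gas the second virial coefficient B₂ = b − a/(RT) vanishes at T_B = a/(Rb).
T_B = 1.352/(0.08206×0.03130) = 1.352/0.0025685 = 526.4 K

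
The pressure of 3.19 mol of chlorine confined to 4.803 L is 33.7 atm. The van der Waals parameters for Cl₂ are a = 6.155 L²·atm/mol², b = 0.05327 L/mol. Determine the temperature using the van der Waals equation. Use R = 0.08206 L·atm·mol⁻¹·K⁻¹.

T ≈ 644.5 K

T = (P + a n²/V²)(V − nb)/(nR)
P + a n²/V² = 33.7 + (6.155)(3.19)²/(4.803)² = 36.415 atm
V − nb = 4.803 − (3.19)(0.05327) = 4.6331 L
T = (36.415)(4.6331)/((3.19)(0.08206)) = 644.5 K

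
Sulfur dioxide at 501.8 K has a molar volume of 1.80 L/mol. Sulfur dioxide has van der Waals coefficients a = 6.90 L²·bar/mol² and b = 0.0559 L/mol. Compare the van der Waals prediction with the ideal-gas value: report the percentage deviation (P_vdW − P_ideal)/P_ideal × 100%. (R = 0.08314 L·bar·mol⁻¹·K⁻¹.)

Ideal: P_ideal = RT/V_m = (0.08314)(501.8)/1.80 = 23.1776 bar
vdW: P = RT/(V_m − b) − a/V_m² = 41.7197/1.74410 − 6.90/3.24000 = 23.9205 − 2.12963 = 21.7909 bar
% deviation = (21.7909 − 23.1776)/23.1776 × 100% = -5.98%

-5.98 %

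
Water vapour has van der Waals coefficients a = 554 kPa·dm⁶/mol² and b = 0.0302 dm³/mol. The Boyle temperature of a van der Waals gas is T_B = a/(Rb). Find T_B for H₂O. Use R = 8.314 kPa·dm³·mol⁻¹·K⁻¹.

T_B ≈ 2206 K

For a van der Waals gas the second virial coefficient B₂ = b − a/(RT) vanishes at T_B = a/(Rb).
T_B = 554/(8.314×0.0302) = 554/0.25108 = 2206 K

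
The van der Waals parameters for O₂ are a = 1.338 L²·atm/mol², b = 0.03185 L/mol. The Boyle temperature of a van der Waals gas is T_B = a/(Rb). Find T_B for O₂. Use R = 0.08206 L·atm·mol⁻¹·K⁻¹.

T_B ≈ 511.9 K

For a van der Waals gas the second virial coefficient B₂ = b − a/(RT) vanishes at T_B = a/(Rb).
T_B = 1.338/(0.08206×0.03185) = 1.338/0.0026136 = 511.9 K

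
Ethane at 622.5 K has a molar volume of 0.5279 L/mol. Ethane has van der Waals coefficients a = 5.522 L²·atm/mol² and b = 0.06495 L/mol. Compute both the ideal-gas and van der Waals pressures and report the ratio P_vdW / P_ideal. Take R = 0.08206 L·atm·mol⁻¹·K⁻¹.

Ideal: P_ideal = RT/V_m = (0.08206)(622.5)/0.5279 = 96.7652 atm
vdW: P = RT/(V_m − b) − a/V_m² = 51.0824/0.462950 − 5.522/0.278678 = 110.341 − 19.8150 = 90.526 atm
Ratio = 90.526/96.7652 = 0.9355

P_vdW / P_ideal ≈ 0.9355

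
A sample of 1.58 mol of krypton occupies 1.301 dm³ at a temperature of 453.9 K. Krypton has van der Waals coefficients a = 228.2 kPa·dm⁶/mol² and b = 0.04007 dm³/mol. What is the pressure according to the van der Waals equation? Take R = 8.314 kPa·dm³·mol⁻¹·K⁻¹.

P = nRT/(V − nb) − a n²/V²
nRT/(V − nb) = (1.58)(8.314)(453.9)/(1.301 − 1.58×0.04007) = 5962.5/1.2377 = 4817.4 kPa
a n²/V² = (228.2)(1.58)²/(1.301)² = 336.57 kPa
P = 4817.4 − 336.57 = 4481 kPa

P ≈ 4481 kPa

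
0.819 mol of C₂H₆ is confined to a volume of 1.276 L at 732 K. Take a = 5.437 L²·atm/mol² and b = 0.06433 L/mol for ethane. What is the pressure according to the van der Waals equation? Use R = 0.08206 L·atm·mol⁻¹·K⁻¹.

P = nRT/(V − nb) − a n²/V²
nRT/(V − nb) = (0.819)(0.08206)(732)/(1.276 − 0.819×0.06433) = 49.196/1.2233 = 40.216 atm
a n²/V² = (5.437)(0.819)²/(1.276)² = 2.2399 atm
P = 40.216 − 2.2399 = 37.98 atm

P ≈ 37.98 atm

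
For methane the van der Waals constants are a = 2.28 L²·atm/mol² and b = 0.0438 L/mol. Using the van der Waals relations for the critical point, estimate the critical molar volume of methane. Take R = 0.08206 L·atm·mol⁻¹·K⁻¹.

V_m,c ≈ 0.1314 L/mol

For a van der Waals gas, V_m,c = 3b.
V_m,c = 3×0.0438 = 0.1314 L/mol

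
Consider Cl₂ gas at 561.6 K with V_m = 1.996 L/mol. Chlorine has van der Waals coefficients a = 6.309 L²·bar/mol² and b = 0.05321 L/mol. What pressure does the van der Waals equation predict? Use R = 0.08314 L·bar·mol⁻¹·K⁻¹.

P = RT/(V_m − b) − a/V_m²
RT/(V_m − b) = (0.08314)(561.6)/(1.996 − 0.05321) = 46.691/1.9428 = 24.033 bar
a/V_m² = 6.309/(1.996)² = 1.5836 bar
P = 24.033 − 1.5836 = 22.45 bar

P ≈ 22.45 bar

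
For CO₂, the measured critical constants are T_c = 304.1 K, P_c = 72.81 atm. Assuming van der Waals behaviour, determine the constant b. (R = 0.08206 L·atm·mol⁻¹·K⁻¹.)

From T_c = 8a/(27Rb) and P_c = a/(27b²): b = R T_c/(8 P_c).
b = (0.08206)(304.1)/(8×72.81) = 24.954/582.48 = 0.04284 L/mol

b ≈ 0.04284 L/mol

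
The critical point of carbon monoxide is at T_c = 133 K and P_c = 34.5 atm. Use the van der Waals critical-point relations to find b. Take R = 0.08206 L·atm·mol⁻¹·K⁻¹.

From T_c = 8a/(27Rb) and P_c = a/(27b²): b = R T_c/(8 P_c).
b = (0.08206)(133)/(8×34.5) = 10.914/276.00 = 0.03954 L/mol

b ≈ 0.03954 L/mol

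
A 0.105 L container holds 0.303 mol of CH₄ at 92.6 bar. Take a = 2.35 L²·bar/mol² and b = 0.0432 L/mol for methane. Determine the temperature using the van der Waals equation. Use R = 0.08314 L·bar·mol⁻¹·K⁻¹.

T = (P + a n²/V²)(V − nb)/(nR)
P + a n²/V² = 92.6 + (2.35)(0.303)²/(0.105)² = 112.17 bar
V − nb = 0.105 − (0.303)(0.0432) = 0.091910 L
T = (112.17)(0.091910)/((0.303)(0.08314)) = 409.2 K

T ≈ 409.2 K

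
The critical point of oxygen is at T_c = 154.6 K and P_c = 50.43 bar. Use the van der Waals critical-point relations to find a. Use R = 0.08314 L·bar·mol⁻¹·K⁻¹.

From T_c = 8a/(27Rb) and P_c = a/(27b²): a = 27 R² T_c²/(64 P_c).
a = 27×(0.08314)²×(154.6)²/(64×50.43) = 4460.7/3227.5 = 1.382 L²·bar/mol²

a ≈ 1.382 L²·bar/mol²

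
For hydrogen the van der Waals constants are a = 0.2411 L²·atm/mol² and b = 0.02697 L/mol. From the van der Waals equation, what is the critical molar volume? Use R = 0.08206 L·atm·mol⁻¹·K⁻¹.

For a van der Waals gas, V_m,c = 3b.
V_m,c = 3×0.02697 = 0.08091 L/mol

V_m,c ≈ 0.08091 L/mol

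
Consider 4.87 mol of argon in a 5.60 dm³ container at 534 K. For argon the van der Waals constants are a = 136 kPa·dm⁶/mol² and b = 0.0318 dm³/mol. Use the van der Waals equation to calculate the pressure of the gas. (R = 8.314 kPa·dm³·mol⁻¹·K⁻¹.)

P = nRT/(V − nb) − a n²/V²
nRT/(V − nb) = (4.87)(8.314)(534)/(5.60 − 4.87×0.0318) = 21621/5.4451 = 3970.7 kPa
a n²/V² = (136)(4.87)²/(5.60)² = 102.85 kPa
P = 3970.7 − 102.85 = 3868 kPa

P ≈ 3868 kPa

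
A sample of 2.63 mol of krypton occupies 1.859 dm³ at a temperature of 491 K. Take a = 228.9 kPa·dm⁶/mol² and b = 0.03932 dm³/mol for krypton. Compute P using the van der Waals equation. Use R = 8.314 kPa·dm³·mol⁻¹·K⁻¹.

P ≈ 5657 kPa

P = nRT/(V − nb) − a n²/V²
nRT/(V − nb) = (2.63)(8.314)(491)/(1.859 − 2.63×0.03932) = 10736/1.7556 = 6115.3 kPa
a n²/V² = (228.9)(2.63)²/(1.859)² = 458.14 kPa
P = 6115.3 − 458.14 = 5657 kPa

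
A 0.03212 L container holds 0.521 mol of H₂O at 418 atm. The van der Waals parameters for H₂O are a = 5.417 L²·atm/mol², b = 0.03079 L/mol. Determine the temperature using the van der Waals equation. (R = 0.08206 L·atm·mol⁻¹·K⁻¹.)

T ≈ 693.2 K

T = (P + a n²/V²)(V − nb)/(nR)
P + a n²/V² = 418 + (5.417)(0.521)²/(0.03212)² = 1843.2 atm
V − nb = 0.03212 − (0.521)(0.03079) = 0.016078 L
T = (1843.2)(0.016078)/((0.521)(0.08206)) = 693.2 K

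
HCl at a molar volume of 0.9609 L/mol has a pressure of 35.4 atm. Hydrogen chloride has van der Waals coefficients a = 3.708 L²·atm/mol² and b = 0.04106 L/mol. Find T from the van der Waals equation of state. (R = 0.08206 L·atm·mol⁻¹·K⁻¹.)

T = (P + a/V_m²)(V_m − b)/R
P + a/V_m² = 35.4 + 3.708/(0.9609)² = 39.416 atm
V_m − b = 0.9609 − 0.04106 = 0.91984 L/mol
T = (39.416)(0.91984)/0.08206 = 441.8 K

T ≈ 441.8 K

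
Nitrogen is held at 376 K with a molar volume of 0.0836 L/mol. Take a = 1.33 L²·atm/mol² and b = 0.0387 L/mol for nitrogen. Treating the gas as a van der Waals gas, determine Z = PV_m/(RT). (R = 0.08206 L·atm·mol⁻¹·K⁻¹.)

P = RT/(V_m − b) − a/V_m² = (0.08206)(376)/(0.0836 − 0.0387) − 1.33/(0.0836)²
  = 30.855/0.044900 − 190.30 = 687.19 − 190.30 = 496.89 atm
Z = PV_m/(RT) = (496.89)(0.0836)/((0.08206)(376)) = 41.540/30.855 = 1.346

Z ≈ 1.346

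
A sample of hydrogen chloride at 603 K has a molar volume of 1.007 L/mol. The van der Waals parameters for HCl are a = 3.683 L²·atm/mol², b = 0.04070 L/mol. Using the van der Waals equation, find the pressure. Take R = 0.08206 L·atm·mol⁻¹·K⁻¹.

P ≈ 47.58 atm

P = RT/(V_m − b) − a/V_m²
RT/(V_m − b) = (0.08206)(603)/(1.007 − 0.04070) = 49.482/0.96630 = 51.208 atm
a/V_m² = 3.683/(1.007)² = 3.6320 atm
P = 51.208 − 3.6320 = 47.58 atm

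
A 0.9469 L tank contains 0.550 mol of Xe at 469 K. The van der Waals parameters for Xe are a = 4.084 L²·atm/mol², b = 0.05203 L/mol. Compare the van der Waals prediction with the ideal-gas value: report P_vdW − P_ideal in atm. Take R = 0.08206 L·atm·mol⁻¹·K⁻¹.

Ideal: P_ideal = nRT/V = (0.550)(0.08206)(469)/0.9469 = 22.3544 atm
vdW: P = nRT/(V − nb) − a n²/V² = 21.1674/0.918284 − 1.23541/0.896620 = 23.0510 − 1.37785 = 21.6732 atm
ΔP = 21.6732 − 22.3544 = -0.681 atm

ΔP ≈ -0.681 atm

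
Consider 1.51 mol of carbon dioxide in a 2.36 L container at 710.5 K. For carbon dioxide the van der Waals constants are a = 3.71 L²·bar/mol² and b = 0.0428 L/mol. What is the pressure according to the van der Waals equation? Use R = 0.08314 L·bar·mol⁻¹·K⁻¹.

P = nRT/(V − nb) − a n²/V²
nRT/(V − nb) = (1.51)(0.08314)(710.5)/(2.36 − 1.51×0.0428) = 89.197/2.2954 = 38.859 bar
a n²/V² = (3.71)(1.51)²/(2.36)² = 1.5188 bar
P = 38.859 − 1.5188 = 37.34 bar

P ≈ 37.34 bar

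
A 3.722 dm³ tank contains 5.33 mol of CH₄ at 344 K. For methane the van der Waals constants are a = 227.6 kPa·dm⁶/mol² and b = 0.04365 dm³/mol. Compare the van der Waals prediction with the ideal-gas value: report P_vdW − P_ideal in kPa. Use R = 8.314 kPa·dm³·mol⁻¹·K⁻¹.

ΔP ≈ -193.7 kPa

Ideal: P_ideal = nRT/V = (5.33)(8.314)(344)/3.722 = 4095.62 kPa
vdW: P = nRT/(V − nb) − a n²/V² = 15243.9/3.48935 − 6465.87/13.8533 = 4368.69 − 466.739 = 3901.95 kPa
ΔP = 3901.95 − 4095.62 = -193.7 kPa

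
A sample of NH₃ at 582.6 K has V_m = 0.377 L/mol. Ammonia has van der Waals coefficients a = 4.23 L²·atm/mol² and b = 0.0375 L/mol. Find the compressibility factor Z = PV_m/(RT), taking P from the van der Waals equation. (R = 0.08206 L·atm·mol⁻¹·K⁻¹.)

Z ≈ 0.8758

P = RT/(V_m − b) − a/V_m² = (0.08206)(582.6)/(0.377 − 0.0375) − 4.23/(0.377)²
  = 47.808/0.33950 − 29.762 = 140.82 − 29.762 = 111.06 atm
Z = PV_m/(RT) = (111.06)(0.377)/((0.08206)(582.6)) = 41.870/47.808 = 0.8758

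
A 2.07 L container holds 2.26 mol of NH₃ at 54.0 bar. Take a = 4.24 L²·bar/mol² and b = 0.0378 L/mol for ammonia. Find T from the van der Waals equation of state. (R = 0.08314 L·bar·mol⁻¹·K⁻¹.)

T = (P + a n²/V²)(V − nb)/(nR)
P + a n²/V² = 54.0 + (4.24)(2.26)²/(2.07)² = 59.054 bar
V − nb = 2.07 − (2.26)(0.0378) = 1.9846 L
T = (59.054)(1.9846)/((2.26)(0.08314)) = 623.7 K

T ≈ 623.7 K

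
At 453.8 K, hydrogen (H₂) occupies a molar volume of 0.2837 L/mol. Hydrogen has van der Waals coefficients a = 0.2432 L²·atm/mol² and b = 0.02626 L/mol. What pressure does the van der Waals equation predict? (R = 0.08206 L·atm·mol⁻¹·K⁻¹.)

P ≈ 141.6 atm

P = RT/(V_m − b) − a/V_m²
RT/(V_m − b) = (0.08206)(453.8)/(0.2837 − 0.02626) = 37.239/0.25744 = 144.65 atm
a/V_m² = 0.2432/(0.2837)² = 3.0217 atm
P = 144.65 − 3.0217 = 141.6 atm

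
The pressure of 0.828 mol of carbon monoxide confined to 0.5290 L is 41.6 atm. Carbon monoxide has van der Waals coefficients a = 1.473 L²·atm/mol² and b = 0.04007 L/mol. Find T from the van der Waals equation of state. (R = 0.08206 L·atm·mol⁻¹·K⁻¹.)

T = (P + a n²/V²)(V − nb)/(nR)
P + a n²/V² = 41.6 + (1.473)(0.828)²/(0.5290)² = 45.209 atm
V − nb = 0.5290 − (0.828)(0.04007) = 0.49582 L
T = (45.209)(0.49582)/((0.828)(0.08206)) = 329.9 K

T ≈ 329.9 K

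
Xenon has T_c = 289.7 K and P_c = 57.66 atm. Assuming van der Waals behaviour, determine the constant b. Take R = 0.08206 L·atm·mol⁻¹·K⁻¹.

b ≈ 0.05154 L/mol

From T_c = 8a/(27Rb) and P_c = a/(27b²): b = R T_c/(8 P_c).
b = (0.08206)(289.7)/(8×57.66) = 23.773/461.28 = 0.05154 L/mol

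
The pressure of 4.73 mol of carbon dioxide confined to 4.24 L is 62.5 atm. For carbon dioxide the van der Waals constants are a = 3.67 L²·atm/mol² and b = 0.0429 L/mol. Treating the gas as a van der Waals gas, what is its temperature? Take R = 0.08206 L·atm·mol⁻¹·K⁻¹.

T = (P + a n²/V²)(V − nb)/(nR)
P + a n²/V² = 62.5 + (3.67)(4.73)²/(4.24)² = 67.067 atm
V − nb = 4.24 − (4.73)(0.0429) = 4.0371 L
T = (67.067)(4.0371)/((4.73)(0.08206)) = 697.6 K

T ≈ 697.6 K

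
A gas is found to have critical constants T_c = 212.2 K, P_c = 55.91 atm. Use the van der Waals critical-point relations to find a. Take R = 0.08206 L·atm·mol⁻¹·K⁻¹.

a ≈ 2.288 L²·atm/mol²

From T_c = 8a/(27Rb) and P_c = a/(27b²): a = 27 R² T_c²/(64 P_c).
a = 27×(0.08206)²×(212.2)²/(64×55.91) = 8186.9/3578.2 = 2.288 L²·atm/mol²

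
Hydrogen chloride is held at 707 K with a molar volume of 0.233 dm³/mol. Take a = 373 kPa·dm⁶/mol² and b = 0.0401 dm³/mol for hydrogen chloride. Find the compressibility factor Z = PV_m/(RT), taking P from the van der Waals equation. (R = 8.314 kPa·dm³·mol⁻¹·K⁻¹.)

P = RT/(V_m − b) − a/V_m² = (8.314)(707)/(0.233 − 0.0401) − 373/(0.233)²
  = 5878.0/0.19290 − 6870.6 = 30472 − 6870.6 = 23601 kPa
Z = PV_m/(RT) = (23601)(0.233)/((8.314)(707)) = 5499.0/5878.0 = 0.9355

Z ≈ 0.9355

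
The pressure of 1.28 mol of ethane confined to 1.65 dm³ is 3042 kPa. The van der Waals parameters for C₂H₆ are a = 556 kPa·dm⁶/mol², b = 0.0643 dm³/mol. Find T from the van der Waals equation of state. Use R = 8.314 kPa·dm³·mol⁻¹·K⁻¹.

T ≈ 497.4 K

T = (P + a n²/V²)(V − nb)/(nR)
P + a n²/V² = 3042 + (556)(1.28)²/(1.65)² = 3376.6 kPa
V − nb = 1.65 − (1.28)(0.0643) = 1.5677 dm³
T = (3376.6)(1.5677)/((1.28)(8.314)) = 497.4 K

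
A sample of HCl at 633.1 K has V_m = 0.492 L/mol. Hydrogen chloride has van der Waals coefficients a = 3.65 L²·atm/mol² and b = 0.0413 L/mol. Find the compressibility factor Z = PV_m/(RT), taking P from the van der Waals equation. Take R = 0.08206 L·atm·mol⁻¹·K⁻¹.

P = RT/(V_m − b) − a/V_m² = (0.08206)(633.1)/(0.492 − 0.0413) − 3.65/(0.492)²
  = 51.952/0.45070 − 15.079 = 115.27 − 15.079 = 100.19 atm
Z = PV_m/(RT) = (100.19)(0.492)/((0.08206)(633.1)) = 49.293/51.952 = 0.9488

Z ≈ 0.9488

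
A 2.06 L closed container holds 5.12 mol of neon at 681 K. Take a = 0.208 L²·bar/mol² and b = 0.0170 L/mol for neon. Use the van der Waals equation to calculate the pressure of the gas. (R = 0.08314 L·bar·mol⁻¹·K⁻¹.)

P ≈ 145.6 bar

P = nRT/(V − nb) − a n²/V²
nRT/(V − nb) = (5.12)(0.08314)(681)/(2.06 − 5.12×0.0170) = 289.89/1.9730 = 146.93 bar
a n²/V² = (0.208)(5.12)²/(2.06)² = 1.2849 bar
P = 146.93 − 1.2849 = 145.6 bar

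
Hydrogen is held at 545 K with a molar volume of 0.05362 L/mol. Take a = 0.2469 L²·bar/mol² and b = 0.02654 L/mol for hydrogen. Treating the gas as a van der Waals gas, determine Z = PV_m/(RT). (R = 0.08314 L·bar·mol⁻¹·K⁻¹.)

P = RT/(V_m − b) − a/V_m² = (0.08314)(545)/(0.05362 − 0.02654) − 0.2469/(0.05362)²
  = 45.311/0.027080 − 85.875 = 1673.2 − 85.875 = 1587.3 bar
Z = PV_m/(RT) = (1587.3)(0.05362)/((0.08314)(545)) = 85.111/45.311 = 1.878

Z ≈ 1.878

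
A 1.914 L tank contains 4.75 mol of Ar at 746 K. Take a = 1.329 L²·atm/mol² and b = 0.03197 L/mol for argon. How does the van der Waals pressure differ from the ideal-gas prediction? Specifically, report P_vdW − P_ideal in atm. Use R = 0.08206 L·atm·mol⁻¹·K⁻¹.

ΔP ≈ 4.91 atm

Ideal: P_ideal = nRT/V = (4.75)(0.08206)(746)/1.914 = 151.922 atm
vdW: P = nRT/(V − nb) − a n²/V² = 290.780/1.76214 − 29.9856/3.66340 = 165.015 − 8.18518 = 156.830 atm
ΔP = 156.830 − 151.922 = 4.91 atm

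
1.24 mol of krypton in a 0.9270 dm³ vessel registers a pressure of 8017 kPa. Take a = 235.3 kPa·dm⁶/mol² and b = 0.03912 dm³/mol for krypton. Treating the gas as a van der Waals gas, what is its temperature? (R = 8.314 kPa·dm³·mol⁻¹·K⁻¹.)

T ≈ 719.0 K

T = (P + a n²/V²)(V − nb)/(nR)
P + a n²/V² = 8017 + (235.3)(1.24)²/(0.9270)² = 8438.0 kPa
V − nb = 0.9270 − (1.24)(0.03912) = 0.87849 dm³
T = (8438.0)(0.87849)/((1.24)(8.314)) = 719.0 K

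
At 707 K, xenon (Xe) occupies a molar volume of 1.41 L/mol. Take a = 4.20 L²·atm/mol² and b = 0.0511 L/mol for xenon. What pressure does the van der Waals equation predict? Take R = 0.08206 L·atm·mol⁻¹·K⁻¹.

P ≈ 40.58 atm

P = RT/(V_m − b) − a/V_m²
RT/(V_m − b) = (0.08206)(707)/(1.41 − 0.0511) = 58.016/1.3589 = 42.693 atm
a/V_m² = 4.20/(1.41)² = 2.1126 atm
P = 42.693 − 2.1126 = 40.58 atm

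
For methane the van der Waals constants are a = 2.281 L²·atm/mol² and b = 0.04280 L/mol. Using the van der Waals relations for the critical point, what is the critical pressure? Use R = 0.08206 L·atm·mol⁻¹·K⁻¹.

For a van der Waals gas, P_c = a/(27b²).
P_c = 2.281/(27×(0.04280)²) = 2.281/0.049460 = 46.12 atm

P_c ≈ 46.12 atm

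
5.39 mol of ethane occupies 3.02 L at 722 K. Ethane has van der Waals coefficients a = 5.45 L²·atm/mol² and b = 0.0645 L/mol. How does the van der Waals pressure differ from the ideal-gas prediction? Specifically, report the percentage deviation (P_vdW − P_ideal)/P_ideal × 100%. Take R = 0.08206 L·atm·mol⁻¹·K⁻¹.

Ideal: P_ideal = nRT/V = (5.39)(0.08206)(722)/3.02 = 105.743 atm
vdW: P = nRT/(V − nb) − a n²/V² = 319.343/2.67235 − 158.334/9.12040 = 119.499 − 17.3604 = 102.139 atm
% deviation = (102.139 − 105.743)/105.743 × 100% = -3.41%

-3.41 %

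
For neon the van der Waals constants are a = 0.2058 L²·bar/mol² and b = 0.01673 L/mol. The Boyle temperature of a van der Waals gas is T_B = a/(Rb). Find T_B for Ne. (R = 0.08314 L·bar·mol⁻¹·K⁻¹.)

For a van der Waals gas the second virial coefficient B₂ = b − a/(RT) vanishes at T_B = a/(Rb).
T_B = 0.2058/(0.08314×0.01673) = 0.2058/0.0013909 = 148.0 K

T_B ≈ 148.0 K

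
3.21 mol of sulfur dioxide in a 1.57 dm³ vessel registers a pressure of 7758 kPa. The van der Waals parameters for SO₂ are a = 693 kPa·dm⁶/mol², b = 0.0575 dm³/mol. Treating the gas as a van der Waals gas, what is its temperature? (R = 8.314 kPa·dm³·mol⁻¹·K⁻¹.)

T ≈ 553.1 K

T = (P + a n²/V²)(V − nb)/(nR)
P + a n²/V² = 7758 + (693)(3.21)²/(1.57)² = 10655 kPa
V − nb = 1.57 − (3.21)(0.0575) = 1.3854 dm³
T = (10655)(1.3854)/((3.21)(8.314)) = 553.1 K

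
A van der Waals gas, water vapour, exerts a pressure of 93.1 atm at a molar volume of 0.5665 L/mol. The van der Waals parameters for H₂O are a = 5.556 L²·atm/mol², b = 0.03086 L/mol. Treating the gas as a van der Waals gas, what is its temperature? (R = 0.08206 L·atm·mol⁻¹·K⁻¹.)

T ≈ 720.7 K

T = (P + a/V_m²)(V_m − b)/R
P + a/V_m² = 93.1 + 5.556/(0.5665)² = 110.41 atm
V_m − b = 0.5665 − 0.03086 = 0.53564 L/mol
T = (110.41)(0.53564)/0.08206 = 720.7 K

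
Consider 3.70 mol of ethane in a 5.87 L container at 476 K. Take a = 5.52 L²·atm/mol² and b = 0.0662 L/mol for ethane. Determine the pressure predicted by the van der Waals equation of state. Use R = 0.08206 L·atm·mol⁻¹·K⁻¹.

P = nRT/(V − nb) − a n²/V²
nRT/(V − nb) = (3.70)(0.08206)(476)/(5.87 − 3.70×0.0662) = 144.52/5.6251 = 25.692 atm
a n²/V² = (5.52)(3.70)²/(5.87)² = 2.1931 atm
P = 25.692 − 2.1931 = 23.50 atm

P ≈ 23.50 atm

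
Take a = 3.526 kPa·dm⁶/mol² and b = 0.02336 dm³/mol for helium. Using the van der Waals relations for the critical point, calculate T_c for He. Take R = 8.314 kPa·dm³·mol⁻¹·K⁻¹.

T_c ≈ 5.379 K

For a van der Waals gas, T_c = 8a/(27Rb).
T_c = 8×3.526/(27×8.314×0.02336) = 28.208/5.2438 = 5.379 K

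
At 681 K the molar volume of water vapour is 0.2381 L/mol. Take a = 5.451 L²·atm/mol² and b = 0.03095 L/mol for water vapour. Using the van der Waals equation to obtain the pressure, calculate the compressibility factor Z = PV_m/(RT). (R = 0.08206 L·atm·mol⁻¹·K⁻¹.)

P = RT/(V_m − b) − a/V_m² = (0.08206)(681)/(0.2381 − 0.03095) − 5.451/(0.2381)²
  = 55.883/0.20715 − 96.152 = 269.77 − 96.152 = 173.62 atm
Z = PV_m/(RT) = (173.62)(0.2381)/((0.08206)(681)) = 41.339/55.883 = 0.7397

Z ≈ 0.7397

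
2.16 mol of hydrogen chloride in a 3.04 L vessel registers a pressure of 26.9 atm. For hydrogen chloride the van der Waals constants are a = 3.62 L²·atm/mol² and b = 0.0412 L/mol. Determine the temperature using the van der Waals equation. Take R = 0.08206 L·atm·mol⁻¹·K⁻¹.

T = (P + a n²/V²)(V − nb)/(nR)
P + a n²/V² = 26.9 + (3.62)(2.16)²/(3.04)² = 28.728 atm
V − nb = 3.04 − (2.16)(0.0412) = 2.9510 L
T = (28.728)(2.9510)/((2.16)(0.08206)) = 478.3 K

T ≈ 478.3 K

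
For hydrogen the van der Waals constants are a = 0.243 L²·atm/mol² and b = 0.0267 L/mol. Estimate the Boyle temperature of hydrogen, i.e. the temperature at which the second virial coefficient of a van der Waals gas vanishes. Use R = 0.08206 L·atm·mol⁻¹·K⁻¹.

T_B ≈ 110.9 K

For a van der Waals gas the second virial coefficient B₂ = b − a/(RT) vanishes at T_B = a/(Rb).
T_B = 0.243/(0.08206×0.0267) = 0.243/0.0021910 = 110.9 K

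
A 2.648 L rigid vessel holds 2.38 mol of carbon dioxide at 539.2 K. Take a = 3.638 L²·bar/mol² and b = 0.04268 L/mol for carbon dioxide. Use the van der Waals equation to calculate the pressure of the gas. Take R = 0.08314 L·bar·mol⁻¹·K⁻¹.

P = nRT/(V − nb) − a n²/V²
nRT/(V − nb) = (2.38)(0.08314)(539.2)/(2.648 − 2.38×0.04268) = 106.69/2.5464 = 41.898 bar
a n²/V² = (3.638)(2.38)²/(2.648)² = 2.9389 bar
P = 41.898 − 2.9389 = 38.96 bar

P ≈ 38.96 bar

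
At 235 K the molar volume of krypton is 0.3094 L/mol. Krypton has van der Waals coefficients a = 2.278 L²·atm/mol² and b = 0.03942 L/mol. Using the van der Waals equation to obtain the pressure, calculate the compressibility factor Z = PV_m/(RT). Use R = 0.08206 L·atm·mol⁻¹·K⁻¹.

Z ≈ 0.7642

P = RT/(V_m − b) − a/V_m² = (0.08206)(235)/(0.3094 − 0.03942) − 2.278/(0.3094)²
  = 19.284/0.26998 − 23.797 = 71.428 − 23.797 = 47.631 atm
Z = PV_m/(RT) = (47.631)(0.3094)/((0.08206)(235)) = 14.737/19.284 = 0.7642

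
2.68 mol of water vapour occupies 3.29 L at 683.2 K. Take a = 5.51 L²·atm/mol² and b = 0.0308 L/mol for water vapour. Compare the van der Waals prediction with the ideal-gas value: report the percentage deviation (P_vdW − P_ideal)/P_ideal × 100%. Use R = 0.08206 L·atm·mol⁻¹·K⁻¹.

Ideal: P_ideal = nRT/V = (2.68)(0.08206)(683.2)/3.29 = 45.6687 atm
vdW: P = nRT/(V − nb) − a n²/V² = 150.250/3.20746 − 39.5750/10.8241 = 46.8439 − 3.65619 = 43.1877 atm
% deviation = (43.1877 − 45.6687)/45.6687 × 100% = -5.43%

-5.43 %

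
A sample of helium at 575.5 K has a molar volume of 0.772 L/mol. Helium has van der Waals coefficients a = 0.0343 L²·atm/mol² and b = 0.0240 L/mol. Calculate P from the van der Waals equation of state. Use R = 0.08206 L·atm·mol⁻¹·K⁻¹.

P ≈ 63.08 atm

P = RT/(V_m − b) − a/V_m²
RT/(V_m − b) = (0.08206)(575.5)/(0.772 − 0.0240) = 47.226/0.74800 = 63.136 atm
a/V_m² = 0.0343/(0.772)² = 0.057552 atm
P = 63.136 − 0.057552 = 63.08 atm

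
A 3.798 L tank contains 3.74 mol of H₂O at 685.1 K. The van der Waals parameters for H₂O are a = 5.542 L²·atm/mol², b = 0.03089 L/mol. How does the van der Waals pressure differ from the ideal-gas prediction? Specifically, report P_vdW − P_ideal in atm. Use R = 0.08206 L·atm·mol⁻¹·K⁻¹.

Ideal: P_ideal = nRT/V = (3.74)(0.08206)(685.1)/3.798 = 55.3608 atm
vdW: P = nRT/(V − nb) − a n²/V² = 210.260/3.68247 − 77.5193/14.4248 = 57.0975 − 5.37403 = 51.7235 atm
ΔP = 51.7235 − 55.3608 = -3.637 atm

ΔP ≈ -3.637 atm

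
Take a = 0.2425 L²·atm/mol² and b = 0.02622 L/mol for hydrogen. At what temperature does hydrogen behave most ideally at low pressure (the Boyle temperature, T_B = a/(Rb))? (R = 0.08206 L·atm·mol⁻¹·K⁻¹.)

T_B ≈ 112.7 K

For a van der Waals gas the second virial coefficient B₂ = b − a/(RT) vanishes at T_B = a/(Rb).
T_B = 0.2425/(0.08206×0.02622) = 0.2425/0.0021516 = 112.7 K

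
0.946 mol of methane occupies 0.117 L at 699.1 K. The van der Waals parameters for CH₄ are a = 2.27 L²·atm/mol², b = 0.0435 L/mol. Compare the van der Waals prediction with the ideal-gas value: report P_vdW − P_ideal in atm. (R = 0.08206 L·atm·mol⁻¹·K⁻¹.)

ΔP ≈ 103.3 atm

Ideal: P_ideal = nRT/V = (0.946)(0.08206)(699.1)/0.117 = 463.848 atm
vdW: P = nRT/(V − nb) − a n²/V² = 54.2703/0.0758490 − 2.03146/0.0136890 = 715.504 − 148.401 = 567.103 atm
ΔP = 567.103 − 463.848 = 103.3 atm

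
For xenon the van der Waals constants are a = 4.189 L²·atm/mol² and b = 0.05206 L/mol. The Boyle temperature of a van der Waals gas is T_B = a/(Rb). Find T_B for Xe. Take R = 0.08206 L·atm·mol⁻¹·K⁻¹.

T_B ≈ 980.6 K

For a van der Waals gas the second virial coefficient B₂ = b − a/(RT) vanishes at T_B = a/(Rb).
T_B = 4.189/(0.08206×0.05206) = 4.189/0.0042720 = 980.6 K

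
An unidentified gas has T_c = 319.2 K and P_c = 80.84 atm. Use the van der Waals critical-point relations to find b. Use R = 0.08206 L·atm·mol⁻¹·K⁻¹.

From T_c = 8a/(27Rb) and P_c = a/(27b²): b = R T_c/(8 P_c).
b = (0.08206)(319.2)/(8×80.84) = 26.194/646.72 = 0.04050 L/mol

b ≈ 0.04050 L/mol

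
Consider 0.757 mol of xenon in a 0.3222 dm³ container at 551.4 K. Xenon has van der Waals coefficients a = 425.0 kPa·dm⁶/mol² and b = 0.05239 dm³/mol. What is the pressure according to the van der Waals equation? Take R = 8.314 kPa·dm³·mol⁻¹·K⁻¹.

P ≈ 9937 kPa

P = nRT/(V − nb) − a n²/V²
nRT/(V − nb) = (0.757)(8.314)(551.4)/(0.3222 − 0.757×0.05239) = 3470.3/0.28254 = 12283 kPa
a n²/V² = (425.0)(0.757)²/(0.3222)² = 2346.0 kPa
P = 12283 − 2346.0 = 9937 kPa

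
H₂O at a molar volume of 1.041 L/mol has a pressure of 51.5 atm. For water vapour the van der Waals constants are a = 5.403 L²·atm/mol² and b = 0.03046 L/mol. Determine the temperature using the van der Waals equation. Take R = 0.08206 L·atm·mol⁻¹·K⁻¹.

T ≈ 695.6 K

T = (P + a/V_m²)(V_m − b)/R
P + a/V_m² = 51.5 + 5.403/(1.041)² = 56.486 atm
V_m − b = 1.041 − 0.03046 = 1.0105 L/mol
T = (56.486)(1.0105)/0.08206 = 695.6 K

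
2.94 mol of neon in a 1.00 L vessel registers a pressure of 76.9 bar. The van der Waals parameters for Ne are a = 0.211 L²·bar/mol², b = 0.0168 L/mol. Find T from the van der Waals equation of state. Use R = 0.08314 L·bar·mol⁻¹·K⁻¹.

T = (P + a n²/V²)(V − nb)/(nR)
P + a n²/V² = 76.9 + (0.211)(2.94)²/(1.00)² = 78.724 bar
V − nb = 1.00 − (2.94)(0.0168) = 0.95061 L
T = (78.724)(0.95061)/((2.94)(0.08314)) = 306.2 K

T ≈ 306.2 K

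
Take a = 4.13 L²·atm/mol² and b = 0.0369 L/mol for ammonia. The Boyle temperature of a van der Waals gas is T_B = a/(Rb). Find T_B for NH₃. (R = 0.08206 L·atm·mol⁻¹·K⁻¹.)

For a van der Waals gas the second virial coefficient B₂ = b − a/(RT) vanishes at T_B = a/(Rb).
T_B = 4.13/(0.08206×0.0369) = 4.13/0.0030280 = 1364 K

T_B ≈ 1364 K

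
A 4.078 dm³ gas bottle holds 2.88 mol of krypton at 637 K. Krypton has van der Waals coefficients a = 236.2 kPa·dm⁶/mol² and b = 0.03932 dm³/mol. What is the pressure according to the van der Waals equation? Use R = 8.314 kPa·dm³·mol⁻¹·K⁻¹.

P ≈ 3729 kPa

P = nRT/(V − nb) − a n²/V²
nRT/(V − nb) = (2.88)(8.314)(637)/(4.078 − 2.88×0.03932) = 15253/3.9648 = 3847.1 kPa
a n²/V² = (236.2)(2.88)²/(4.078)² = 117.81 kPa
P = 3847.1 − 117.81 = 3729 kPa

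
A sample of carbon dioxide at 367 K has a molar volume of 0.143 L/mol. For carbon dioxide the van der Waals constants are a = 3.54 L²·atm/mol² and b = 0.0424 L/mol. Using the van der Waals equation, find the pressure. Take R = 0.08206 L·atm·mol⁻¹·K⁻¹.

P = RT/(V_m − b) − a/V_m²
RT/(V_m − b) = (0.08206)(367)/(0.143 − 0.0424) = 30.116/0.10060 = 299.36 atm
a/V_m² = 3.54/(0.143)² = 173.11 atm
P = 299.36 − 173.11 = 126.3 atm

P ≈ 126.3 atm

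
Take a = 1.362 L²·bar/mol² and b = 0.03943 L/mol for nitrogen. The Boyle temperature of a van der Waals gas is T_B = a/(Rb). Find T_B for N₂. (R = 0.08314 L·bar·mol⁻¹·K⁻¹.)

T_B ≈ 415.5 K

For a van der Waals gas the second virial coefficient B₂ = b − a/(RT) vanishes at T_B = a/(Rb).
T_B = 1.362/(0.08314×0.03943) = 1.362/0.0032782 = 415.5 K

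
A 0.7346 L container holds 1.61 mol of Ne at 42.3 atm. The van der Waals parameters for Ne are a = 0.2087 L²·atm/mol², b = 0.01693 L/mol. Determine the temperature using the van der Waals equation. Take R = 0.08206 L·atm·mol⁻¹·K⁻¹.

T ≈ 231.8 K

T = (P + a n²/V²)(V − nb)/(nR)
P + a n²/V² = 42.3 + (0.2087)(1.61)²/(0.7346)² = 43.302 atm
V − nb = 0.7346 − (1.61)(0.01693) = 0.70734 L
T = (43.302)(0.70734)/((1.61)(0.08206)) = 231.8 K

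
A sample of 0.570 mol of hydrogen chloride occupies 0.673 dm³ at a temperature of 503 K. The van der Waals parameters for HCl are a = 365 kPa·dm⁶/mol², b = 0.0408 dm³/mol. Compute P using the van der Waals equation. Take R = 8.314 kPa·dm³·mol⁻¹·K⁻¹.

P = nRT/(V − nb) − a n²/V²
nRT/(V − nb) = (0.570)(8.314)(503)/(0.673 − 0.570×0.0408) = 2383.7/0.64974 = 3668.7 kPa
a n²/V² = (365)(0.570)²/(0.673)² = 261.83 kPa
P = 3668.7 − 261.83 = 3407 kPa

P ≈ 3407 kPa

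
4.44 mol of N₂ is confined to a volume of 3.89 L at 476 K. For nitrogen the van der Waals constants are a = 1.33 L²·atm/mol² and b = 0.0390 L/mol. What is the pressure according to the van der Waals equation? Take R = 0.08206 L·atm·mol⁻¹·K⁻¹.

P ≈ 44.93 atm

P = nRT/(V − nb) − a n²/V²
nRT/(V − nb) = (4.44)(0.08206)(476)/(3.89 − 4.44×0.0390) = 173.43/3.7168 = 46.661 atm
a n²/V² = (1.33)(4.44)²/(3.89)² = 1.7327 atm
P = 46.661 − 1.7327 = 44.93 atm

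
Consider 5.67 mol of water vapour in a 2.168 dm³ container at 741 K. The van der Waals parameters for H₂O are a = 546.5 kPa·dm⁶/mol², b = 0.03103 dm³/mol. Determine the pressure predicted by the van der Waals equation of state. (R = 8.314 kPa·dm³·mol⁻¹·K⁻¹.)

P ≈ 13797 kPa

P = nRT/(V − nb) − a n²/V²
nRT/(V − nb) = (5.67)(8.314)(741)/(2.168 − 5.67×0.03103) = 34931/1.9921 = 17535 kPa
a n²/V² = (546.5)(5.67)²/(2.168)² = 3738.0 kPa
P = 17535 − 3738.0 = 13797 kPa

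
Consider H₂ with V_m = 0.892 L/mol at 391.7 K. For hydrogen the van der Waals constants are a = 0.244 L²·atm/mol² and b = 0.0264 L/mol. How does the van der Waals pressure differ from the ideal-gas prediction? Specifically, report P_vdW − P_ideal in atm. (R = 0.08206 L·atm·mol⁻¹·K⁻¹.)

Ideal: P_ideal = RT/V_m = (0.08206)(391.7)/0.892 = 36.0346 atm
vdW: P = RT/(V_m − b) − a/V_m² = 32.1429/0.865600 − 0.244/0.795664 = 37.1337 − 0.306662 = 36.8270 atm
ΔP = 36.8270 − 36.0346 = 0.792 atm

ΔP ≈ 0.792 atm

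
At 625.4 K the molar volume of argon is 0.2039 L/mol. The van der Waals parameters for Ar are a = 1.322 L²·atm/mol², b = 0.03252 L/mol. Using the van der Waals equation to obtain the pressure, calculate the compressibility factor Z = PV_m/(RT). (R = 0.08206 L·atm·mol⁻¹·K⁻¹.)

Z ≈ 1.063

P = RT/(V_m − b) − a/V_m² = (0.08206)(625.4)/(0.2039 − 0.03252) − 1.322/(0.2039)²
  = 51.320/0.17138 − 31.798 = 299.45 − 31.798 = 267.65 atm
Z = PV_m/(RT) = (267.65)(0.2039)/((0.08206)(625.4)) = 54.574/51.320 = 1.063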